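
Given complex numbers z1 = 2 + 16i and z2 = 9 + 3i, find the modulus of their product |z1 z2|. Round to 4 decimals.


Step 1: |z1| = sqrt(2^2 + 16^2) = sqrt(260)
Step 2: |z2| = sqrt(9^2 + 3^2) = sqrt(90)
Step 3: |z1*z2| = |z1|*|z2| = sqrt(260) * sqrt(90) = sqrt(260 * 90) = sqrt(23400)
Step 4: = 152.9706

152.9706


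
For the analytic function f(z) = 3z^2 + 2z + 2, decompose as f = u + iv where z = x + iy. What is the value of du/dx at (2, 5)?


Step 1: f(z) = 3(x+iy)^2 + 2(x+iy) + 2
Step 2: u = 3(x^2 - y^2) + 2x + 2
Step 3: u_x = 6x + 2
Step 4: At (2, 5): u_x = 12 + 2 = 14

14


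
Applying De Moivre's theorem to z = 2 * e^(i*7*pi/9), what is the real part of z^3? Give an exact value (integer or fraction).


Step 1: By De Moivre's theorem, z^3 = 2^3 * e^(i*3*7*pi/9) = 8 * (cos(7*pi/3) + i*sin(7*pi/3))
Step 2: |z|^3 = 2^3 = 8
Step 3: Reduce the angle mod 2*pi: 7*pi/3 - 2*pi = pi/3
Step 4: cos(pi/3) = 1/2
Step 5: Re(z^3) = 8 * 1/2 = 4

4


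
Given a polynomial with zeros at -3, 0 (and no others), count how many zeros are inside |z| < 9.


Step 1: Check each root:
  z = -3: |-3| = 3 < 9
  z = 0: |0| = 0 < 9
Step 2: Count = 2

2


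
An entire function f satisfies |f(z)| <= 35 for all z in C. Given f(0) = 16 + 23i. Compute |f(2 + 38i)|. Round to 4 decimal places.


Step 1: By Liouville's theorem, a bounded entire function is constant.
Step 2: f(z) = f(0) = 16 + 23i for all z.
Step 3: |f(w)| = |16 + 23i| = sqrt(256 + 529)
Step 4: = 28.0179

28.0179


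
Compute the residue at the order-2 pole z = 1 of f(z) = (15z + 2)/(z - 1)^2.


Step 1: Pole of order 2 at z = 1
Step 2: Res = lim d/dz [(z - 1)^2 * f(z)] as z -> 1
Step 3: (z - 1)^2 * f(z) = 15z + 2
Step 4: d/dz[15z + 2] = 15

15


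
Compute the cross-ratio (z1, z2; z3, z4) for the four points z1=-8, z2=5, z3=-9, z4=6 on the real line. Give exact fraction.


Step 1: (z1-z3)(z2-z4) = 1 * (-1) = -1
Step 2: (z1-z4)(z2-z3) = (-14) * 14 = -196
Step 3: Cross-ratio = 1/196 = 1/196

1/196


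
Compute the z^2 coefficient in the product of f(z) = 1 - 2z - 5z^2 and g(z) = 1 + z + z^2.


Step 1: z^2 term in f*g comes from: (1)*(z^2) + (-2z)*(z) + (-5z^2)*(1)
Step 2: = 1 - 2 - 5
Step 3: = -6

-6


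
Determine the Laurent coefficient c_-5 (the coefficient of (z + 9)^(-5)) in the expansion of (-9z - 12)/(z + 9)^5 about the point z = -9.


Step 1: Write the numerator in powers of (z + 9): -9z - 12 = -9(z + 9) + (-9*(-9) - 12) = -9(z + 9) + 69
Step 2: Divide by (z + 9)^5: f(z) = 69(z + 9)^(-5) - 9(z + 9)^(-4)
Step 3: This finite sum is the Laurent series of f about z = -9.
Step 4: Coefficient of (z + 9)^(-5) = -9*(-9) - 12 = 69

69


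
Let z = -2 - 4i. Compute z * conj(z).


Step 1: conj(z) = -2 + 4i
Step 2: z * conj(z) = (-2)^2 + (-4)^2
Step 3: = 4 + 16 = 20

20


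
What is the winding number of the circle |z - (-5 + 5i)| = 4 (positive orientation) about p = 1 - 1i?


Step 1: Center c = (-5, 5), radius = 4
Step 2: |p - c|^2 = 6^2 + (-6)^2 = 72
Step 3: r^2 = 16
Step 4: |p-c| > r so winding number = 0

0


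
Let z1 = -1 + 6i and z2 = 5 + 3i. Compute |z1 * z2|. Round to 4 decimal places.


Step 1: |z1| = sqrt((-1)^2 + 6^2) = sqrt(37)
Step 2: |z2| = sqrt(5^2 + 3^2) = sqrt(34)
Step 3: |z1*z2| = |z1|*|z2| = sqrt(37) * sqrt(34) = sqrt(37 * 34) = sqrt(1258)
Step 4: = 35.4683

35.4683


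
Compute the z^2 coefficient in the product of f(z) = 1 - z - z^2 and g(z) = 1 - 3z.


Step 1: z^2 term in f*g comes from: (1)*(0) + (-z)*(-3z) + (-z^2)*(1)
Step 2: = 0 + 3 - 1
Step 3: = 2

2


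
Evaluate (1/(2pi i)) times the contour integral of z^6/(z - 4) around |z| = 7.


Step 1: f(z) = z^6, a = 4 is inside |z| = 7
Step 2: By Cauchy integral formula: (1/(2pi*i)) * integral = f(a)
Step 3: f(4) = 4^6 = 4096

4096


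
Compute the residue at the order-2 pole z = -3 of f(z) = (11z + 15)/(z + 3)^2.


Step 1: Pole of order 2 at z = -3
Step 2: Res = lim d/dz [(z + 3)^2 * f(z)] as z -> -3
Step 3: (z + 3)^2 * f(z) = 11z + 15
Step 4: d/dz[11z + 15] = 11

11


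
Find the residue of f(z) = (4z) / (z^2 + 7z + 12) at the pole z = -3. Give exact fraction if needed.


Step 1: Q(z) = z^2 + 7z + 12 = (z + 3)(z + 4)
Step 2: Q'(z) = 2z + 7
Step 3: Q'(-3) = 1, P(-3) = -12
Step 4: Res = P(-3)/Q'(-3) = -12/1 = -12

-12


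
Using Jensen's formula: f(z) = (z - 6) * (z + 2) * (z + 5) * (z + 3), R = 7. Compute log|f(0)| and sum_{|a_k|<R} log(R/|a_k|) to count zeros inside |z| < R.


Jensen's formula: (1/2pi)*integral log|f(Re^it)|dt = log|f(0)| + sum_{|a_k|<R} log(R/|a_k|)
Step 1: f(0) = (-6) * 2 * 5 * 3 = -180
Step 2: log|f(0)| = log|6| + log|-2| + log|-5| + log|-3| = 5.193
Step 3: Zeros inside |z| < 7: 6, -2, -5, -3
Step 4: Jensen sum = log(7/6) + log(7/2) + log(7/5) + log(7/3) = 2.5907
Step 5: n(R) = number of terms in the Jensen sum = count of zeros inside |z| < 7 = 4

4


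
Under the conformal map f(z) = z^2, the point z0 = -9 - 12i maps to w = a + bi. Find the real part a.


Step 1: z0 = -9 - 12i
Step 2: z0^2 = (-9)^2 - (-12)^2 + 216i
Step 3: real part = 81 - 144 = -63

-63


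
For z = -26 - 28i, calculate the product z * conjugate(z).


Step 1: conj(z) = -26 + 28i
Step 2: z * conj(z) = (-26)^2 + (-28)^2
Step 3: = 676 + 784 = 1460

1460


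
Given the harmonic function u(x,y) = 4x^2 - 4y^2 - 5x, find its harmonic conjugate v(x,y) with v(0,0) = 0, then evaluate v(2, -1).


Step 1: v_x = -u_y = 8y + 0
Step 2: v_y = u_x = 8x - 5
Step 3: v = 8xy - 5y + C
Step 4: v(0,0) = 0 => C = 0
Step 5: v(2, -1) = -11

-11


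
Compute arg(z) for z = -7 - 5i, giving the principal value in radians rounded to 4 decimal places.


Step 1: z = -7 - 5i
Step 2: arg(z) = atan2(-5, -7)
Step 3: arg(z) = -2.5213

-2.5213


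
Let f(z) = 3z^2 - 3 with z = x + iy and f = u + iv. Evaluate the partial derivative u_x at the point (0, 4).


Step 1: f(z) = 3(x+iy)^2 - 3
Step 2: u = 3(x^2 - y^2) - 3
Step 3: u_x = 6x + 0
Step 4: At (0, 4): u_x = 0 + 0 = 0

0


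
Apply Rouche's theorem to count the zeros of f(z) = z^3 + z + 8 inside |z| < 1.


Step 1: On |z| = 1 the three terms have sizes |z^3| = 1^3 = 1, |z| = 1, |8| = 8
Step 2: The dominant term is g(z) = 8; let h(z) = z^3 + z so f = g + h
Step 3: On |z| = 1: |g| = 8 and |h| <= 1 + 1 = 2
Step 4: Since 8 > 2, |h| < |g| on |z| = 1, so by Rouche f has the same number of zeros as g inside |z| < 1
Step 5: g(z) = 8 is a nonzero constant with no zeros inside |z| < 1. Answer = 0

0


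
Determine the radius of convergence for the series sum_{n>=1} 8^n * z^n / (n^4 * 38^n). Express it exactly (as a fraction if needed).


Step 1: General term a_n = 8^n / (n^4 * 38^n)
Step 2: By the root test, |a_n|^(1/n) = 8 / (n^(4/n) * 38) -> 8/38 as n -> infinity (since n^(4/n) -> 1)
Step 3: R = 1/lim|a_n|^(1/n) = 38/8 = 19/4

19/4


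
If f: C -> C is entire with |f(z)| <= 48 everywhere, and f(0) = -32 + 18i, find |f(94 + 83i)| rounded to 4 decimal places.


Step 1: By Liouville's theorem, a bounded entire function is constant.
Step 2: f(z) = f(0) = -32 + 18i for all z.
Step 3: |f(w)| = |-32 + 18i| = sqrt(1024 + 324)
Step 4: = 36.7151

36.7151


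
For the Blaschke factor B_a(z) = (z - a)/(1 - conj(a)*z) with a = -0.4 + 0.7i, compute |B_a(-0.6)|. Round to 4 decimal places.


Step 1: Numerator z0 - a = -0.6 - (-0.4 + 0.7i) = -0.2 - 0.7i
Step 2: Denominator 1 - conj(a)*z0 = 1 - (-0.4 - 0.7i)*(-0.6) = 0.76 - 0.42i
Step 3: |z0 - a|^2 = (-0.2)^2 + (-0.7)^2 = 0.53; |1 - conj(a)*z0|^2 = 0.76^2 + (-0.42)^2 = 0.754
Step 4: |B_a(-0.6)| = sqrt(0.53 / 0.754) = sqrt(0.702918)
Step 5: = 0.8384

0.8384


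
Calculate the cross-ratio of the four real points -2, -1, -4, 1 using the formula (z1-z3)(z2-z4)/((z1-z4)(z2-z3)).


Step 1: (z1-z3)(z2-z4) = 2 * (-2) = -4
Step 2: (z1-z4)(z2-z3) = (-3) * 3 = -9
Step 3: Cross-ratio = 4/9 = 4/9

4/9


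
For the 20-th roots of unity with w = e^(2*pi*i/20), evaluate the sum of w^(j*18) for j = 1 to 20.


Step 1: The sum sum_{j=1}^{n} w^(k*j) equals n if n | k, else 0.
Step 2: Here n = 20, k = 18
Step 3: Does n divide k? 20 | 18 -> False
Step 4: Sum = 0

0


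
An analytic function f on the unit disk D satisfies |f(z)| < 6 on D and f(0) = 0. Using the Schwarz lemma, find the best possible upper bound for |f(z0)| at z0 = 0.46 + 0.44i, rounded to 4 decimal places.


Step 1: g = f/6 maps D -> D with g(0) = 0, so by the Schwarz lemma |g(z)| <= |z|, i.e. |f(z)| <= 6|z|; this is sharp (f(z) = 6z).
Step 2: |z0|^2 = 0.46^2 + 0.44^2 = 0.4052
Step 3: |z0| = sqrt(0.4052) = 0.636553
Step 4: Best bound = 6 * |z0| = 6 * 0.636553 = 3.8193

3.8193


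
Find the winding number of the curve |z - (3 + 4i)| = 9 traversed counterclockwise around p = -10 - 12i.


Step 1: Center c = (3, 4), radius = 9
Step 2: |p - c|^2 = (-13)^2 + (-16)^2 = 425
Step 3: r^2 = 81
Step 4: |p-c| > r so winding number = 0

0


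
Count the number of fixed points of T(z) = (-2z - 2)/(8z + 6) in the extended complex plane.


Step 1: Fixed points satisfy T(z) = z
Step 2: 8z^2 + 8z + 2 = 0
Step 3: Discriminant = 8^2 - 4*8*2 = 0
Step 4: Number of fixed points = 1

1


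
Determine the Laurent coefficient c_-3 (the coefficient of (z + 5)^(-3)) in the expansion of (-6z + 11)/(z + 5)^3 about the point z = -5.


Step 1: Write the numerator in powers of (z + 5): -6z + 11 = -6(z + 5) + (-6*(-5) + 11) = -6(z + 5) + 41
Step 2: Divide by (z + 5)^3: f(z) = 41(z + 5)^(-3) - 6(z + 5)^(-2)
Step 3: This finite sum is the Laurent series of f about z = -5.
Step 4: Coefficient of (z + 5)^(-3) = -6*(-5) + 11 = 41

41


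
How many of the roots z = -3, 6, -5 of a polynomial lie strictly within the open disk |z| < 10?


Step 1: Check each root:
  z = -3: |-3| = 3 < 10
  z = 6: |6| = 6 < 10
  z = -5: |-5| = 5 < 10
Step 2: Count = 3

3


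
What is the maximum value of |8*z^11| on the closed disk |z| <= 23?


Step 1: On |z| = 23, |f(z)| = 8 * |z|^11 = 8 * 23^11
Step 2: By maximum modulus principle, maximum is on boundary.
Step 3: Maximum = 8 * 952809757913927 = 7622478063311416

7622478063311416


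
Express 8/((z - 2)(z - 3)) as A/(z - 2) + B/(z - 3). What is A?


Step 1: Multiply both sides by (z - 2) and set z = 2
Step 2: A = 8 / (2 - 3)
Step 3: A = 8 / (-1)
Step 4: A = -8

-8


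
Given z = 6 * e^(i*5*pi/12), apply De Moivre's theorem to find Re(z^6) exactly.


Step 1: By De Moivre's theorem, z^6 = 6^6 * e^(i*6*5*pi/12) = 46656 * (cos(5*pi/2) + i*sin(5*pi/2))
Step 2: |z|^6 = 6^6 = 46656
Step 3: Reduce the angle mod 2*pi: 5*pi/2 - 2*pi = pi/2
Step 4: cos(pi/2) = 0
Step 5: Re(z^6) = 46656 * 0 = 0

0


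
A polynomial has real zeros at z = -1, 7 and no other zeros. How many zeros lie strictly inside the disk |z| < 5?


Step 1: Check each root:
  z = -1: |-1| = 1 < 5
  z = 7: |7| = 7 >= 5
Step 2: Count = 1

1


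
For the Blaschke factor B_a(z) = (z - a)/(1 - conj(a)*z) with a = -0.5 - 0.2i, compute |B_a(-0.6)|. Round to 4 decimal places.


Step 1: Numerator z0 - a = -0.6 - (-0.5 - 0.2i) = -0.1 + 0.2i
Step 2: Denominator 1 - conj(a)*z0 = 1 - (-0.5 + 0.2i)*(-0.6) = 0.7 + 0.12i
Step 3: |z0 - a|^2 = (-0.1)^2 + 0.2^2 = 0.05; |1 - conj(a)*z0|^2 = 0.7^2 + 0.12^2 = 0.5044
Step 4: |B_a(-0.6)| = sqrt(0.05 / 0.5044) = sqrt(0.099128)
Step 5: = 0.3148

0.3148


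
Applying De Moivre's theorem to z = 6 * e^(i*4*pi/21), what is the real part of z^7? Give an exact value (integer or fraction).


Step 1: By De Moivre's theorem, z^7 = 6^7 * e^(i*7*4*pi/21) = 279936 * (cos(4*pi/3) + i*sin(4*pi/3))
Step 2: |z|^7 = 6^7 = 279936
Step 3: The angle 4*pi/3 already lies in [0, 2*pi)
Step 4: cos(4*pi/3) = -1/2
Step 5: Re(z^7) = 279936 * (-1/2) = -139968

-139968


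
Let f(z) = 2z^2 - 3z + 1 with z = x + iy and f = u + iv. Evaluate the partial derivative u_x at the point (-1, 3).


Step 1: f(z) = 2(x+iy)^2 - 3(x+iy) + 1
Step 2: u = 2(x^2 - y^2) - 3x + 1
Step 3: u_x = 4x - 3
Step 4: At (-1, 3): u_x = -4 - 3 = -7

-7


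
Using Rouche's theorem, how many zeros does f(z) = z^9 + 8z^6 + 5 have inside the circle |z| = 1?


Step 1: On |z| = 1 the three terms have sizes |z^9| = 1^9 = 1, |8z^6| = 8*1^6 = 8, |5| = 5
Step 2: The dominant term is g(z) = 8z^6; let h(z) = z^9 + 5 so f = g + h
Step 3: On |z| = 1: |g| = 8 and |h| <= 1 + 5 = 6
Step 4: Since 8 > 6, |h| < |g| on |z| = 1, so by Rouche f has the same number of zeros as g inside |z| < 1
Step 5: g(z) = 8z^6 has 6 zeros (at the origin, multiplicity 6) inside |z| < 1. Answer = 6

6


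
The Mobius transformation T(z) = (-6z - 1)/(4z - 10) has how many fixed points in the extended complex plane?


Step 1: Fixed points satisfy T(z) = z
Step 2: 4z^2 - 4z + 1 = 0
Step 3: Discriminant = (-4)^2 - 4*4*1 = 0
Step 4: Number of fixed points = 1

1


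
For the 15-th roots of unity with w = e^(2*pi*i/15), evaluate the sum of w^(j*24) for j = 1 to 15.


Step 1: The sum sum_{j=1}^{n} w^(k*j) equals n if n | k, else 0.
Step 2: Here n = 15, k = 24
Step 3: Does n divide k? 15 | 24 -> False
Step 4: Sum = 0

0


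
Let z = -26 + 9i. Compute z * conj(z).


Step 1: conj(z) = -26 - 9i
Step 2: z * conj(z) = (-26)^2 + 9^2
Step 3: = 676 + 81 = 757

757


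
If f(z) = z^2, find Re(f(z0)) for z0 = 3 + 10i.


Step 1: z0 = 3 + 10i
Step 2: z0^2 = 3^2 - 10^2 + 60i
Step 3: real part = 9 - 100 = -91

-91


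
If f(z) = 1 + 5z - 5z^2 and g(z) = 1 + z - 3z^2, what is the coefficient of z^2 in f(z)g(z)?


Step 1: z^2 term in f*g comes from: (1)*(-3z^2) + (5z)*(z) + (-5z^2)*(1)
Step 2: = -3 + 5 - 5
Step 3: = -3

-3


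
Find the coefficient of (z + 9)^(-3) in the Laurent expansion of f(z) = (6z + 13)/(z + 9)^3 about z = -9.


Step 1: Write the numerator in powers of (z + 9): 6z + 13 = 6(z + 9) + (6*(-9) + 13) = 6(z + 9) - 41
Step 2: Divide by (z + 9)^3: f(z) = -41(z + 9)^(-3) + 6(z + 9)^(-2)
Step 3: This finite sum is the Laurent series of f about z = -9.
Step 4: Coefficient of (z + 9)^(-3) = 6*(-9) + 13 = -41

-41


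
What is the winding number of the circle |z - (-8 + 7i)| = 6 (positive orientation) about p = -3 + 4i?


Step 1: Center c = (-8, 7), radius = 6
Step 2: |p - c|^2 = 5^2 + (-3)^2 = 34
Step 3: r^2 = 36
Step 4: |p-c| < r so winding number = 1

1


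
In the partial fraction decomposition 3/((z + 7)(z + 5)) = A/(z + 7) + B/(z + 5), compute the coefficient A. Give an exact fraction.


Step 1: Multiply both sides by (z + 7) and set z = -7
Step 2: A = 3 / (-7 + 5)
Step 3: A = 3 / (-2)
Step 4: A = -3/2

-3/2


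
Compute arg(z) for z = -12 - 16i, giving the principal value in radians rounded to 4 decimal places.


Step 1: z = -12 - 16i
Step 2: arg(z) = atan2(-16, -12)
Step 3: arg(z) = -2.2143

-2.2143


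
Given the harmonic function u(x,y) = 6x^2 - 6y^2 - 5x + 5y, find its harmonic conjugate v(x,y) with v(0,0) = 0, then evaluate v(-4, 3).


Step 1: v_x = -u_y = 12y - 5
Step 2: v_y = u_x = 12x - 5
Step 3: v = 12xy - 5x - 5y + C
Step 4: v(0,0) = 0 => C = 0
Step 5: v(-4, 3) = -139

-139


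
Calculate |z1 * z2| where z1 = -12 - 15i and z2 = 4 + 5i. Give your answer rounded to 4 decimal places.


Step 1: |z1| = sqrt((-12)^2 + (-15)^2) = sqrt(369)
Step 2: |z2| = sqrt(4^2 + 5^2) = sqrt(41)
Step 3: |z1*z2| = |z1|*|z2| = sqrt(369) * sqrt(41) = sqrt(369 * 41) = sqrt(15129)
Step 4: = 123.0

123.0


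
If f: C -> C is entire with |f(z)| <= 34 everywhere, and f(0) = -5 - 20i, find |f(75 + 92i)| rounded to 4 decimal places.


Step 1: By Liouville's theorem, a bounded entire function is constant.
Step 2: f(z) = f(0) = -5 - 20i for all z.
Step 3: |f(w)| = |-5 - 20i| = sqrt(25 + 400)
Step 4: = 20.6155

20.6155


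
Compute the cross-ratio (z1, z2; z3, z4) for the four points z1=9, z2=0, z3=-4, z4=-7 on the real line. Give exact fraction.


Step 1: (z1-z3)(z2-z4) = 13 * 7 = 91
Step 2: (z1-z4)(z2-z3) = 16 * 4 = 64
Step 3: Cross-ratio = 91/64 = 91/64

91/64


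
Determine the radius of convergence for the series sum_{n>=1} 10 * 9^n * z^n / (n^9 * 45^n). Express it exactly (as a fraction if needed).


Step 1: General term a_n = 10 * 9^n / (n^9 * 45^n)
Step 2: By the root test, |a_n|^(1/n) = 10^(1/n) * 9 / (n^(9/n) * 45) -> 9/45 as n -> infinity (since 10^(1/n) -> 1 and n^(9/n) -> 1)
Step 3: R = 1/lim|a_n|^(1/n) = 45/9 = 5

5


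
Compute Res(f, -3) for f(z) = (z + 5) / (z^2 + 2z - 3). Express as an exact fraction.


Step 1: Q(z) = z^2 + 2z - 3 = (z + 3)(z - 1)
Step 2: Q'(z) = 2z + 2
Step 3: Q'(-3) = -4, P(-3) = 2
Step 4: Res = P(-3)/Q'(-3) = 2/(-4) = -1/2

-1/2


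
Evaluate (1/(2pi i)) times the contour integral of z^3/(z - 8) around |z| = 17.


Step 1: f(z) = z^3, a = 8 is inside |z| = 17
Step 2: By Cauchy integral formula: (1/(2pi*i)) * integral = f(a)
Step 3: f(8) = 8^3 = 512

512


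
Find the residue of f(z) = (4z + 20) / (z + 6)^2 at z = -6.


Step 1: Pole of order 2 at z = -6
Step 2: Res = lim d/dz [(z + 6)^2 * f(z)] as z -> -6
Step 3: (z + 6)^2 * f(z) = 4z + 20
Step 4: d/dz[4z + 20] = 4

4


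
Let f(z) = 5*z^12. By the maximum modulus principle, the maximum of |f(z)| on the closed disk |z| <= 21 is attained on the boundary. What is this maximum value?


Step 1: On |z| = 21, |f(z)| = 5 * |z|^12 = 5 * 21^12
Step 2: By maximum modulus principle, maximum is on boundary.
Step 3: Maximum = 5 * 7355827511386641 = 36779137556933205

36779137556933205


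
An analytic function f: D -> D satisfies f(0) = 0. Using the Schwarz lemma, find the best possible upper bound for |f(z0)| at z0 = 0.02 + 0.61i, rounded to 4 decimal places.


Step 1: Schwarz lemma: if f: D -> D is analytic with f(0) = 0, then |f(z)| <= |z| for all z in D, and this is sharp (f(z) = z).
Step 2: |z0|^2 = 0.02^2 + 0.61^2 = 0.3725
Step 3: |z0| = sqrt(0.3725) = 0.610328
Step 4: Best bound = |z0| = 0.6103

0.6103


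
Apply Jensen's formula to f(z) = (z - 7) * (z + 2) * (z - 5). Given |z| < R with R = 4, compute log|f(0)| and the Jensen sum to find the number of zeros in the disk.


Jensen's formula: (1/2pi)*integral log|f(Re^it)|dt = log|f(0)| + sum_{|a_k|<R} log(R/|a_k|)
Step 1: f(0) = (-7) * 2 * (-5) = 70
Step 2: log|f(0)| = log|7| + log|-2| + log|5| = 4.2485
Step 3: Zeros inside |z| < 4: -2
Step 4: Jensen sum = log(4/2) = 0.6931
Step 5: n(R) = number of terms in the Jensen sum = count of zeros inside |z| < 4 = 1

1


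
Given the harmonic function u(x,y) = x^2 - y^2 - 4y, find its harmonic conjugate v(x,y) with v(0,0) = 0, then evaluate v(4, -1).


Step 1: v_x = -u_y = 2y + 4
Step 2: v_y = u_x = 2x + 0
Step 3: v = 2xy + 4x + C
Step 4: v(0,0) = 0 => C = 0
Step 5: v(4, -1) = 8

8


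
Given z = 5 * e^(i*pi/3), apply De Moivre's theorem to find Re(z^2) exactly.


Step 1: By De Moivre's theorem, z^2 = 5^2 * e^(i*2*pi/3) = 25 * (cos(2*pi/3) + i*sin(2*pi/3))
Step 2: |z|^2 = 5^2 = 25
Step 3: The angle 2*pi/3 already lies in [0, 2*pi)
Step 4: cos(2*pi/3) = -1/2
Step 5: Re(z^2) = 25 * (-1/2) = -25/2

-25/2


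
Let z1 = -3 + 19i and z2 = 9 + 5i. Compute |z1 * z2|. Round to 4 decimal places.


Step 1: |z1| = sqrt((-3)^2 + 19^2) = sqrt(370)
Step 2: |z2| = sqrt(9^2 + 5^2) = sqrt(106)
Step 3: |z1*z2| = |z1|*|z2| = sqrt(370) * sqrt(106) = sqrt(370 * 106) = sqrt(39220)
Step 4: = 198.0404

198.0404


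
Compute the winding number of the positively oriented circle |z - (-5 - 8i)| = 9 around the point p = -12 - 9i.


Step 1: Center c = (-5, -8), radius = 9
Step 2: |p - c|^2 = (-7)^2 + (-1)^2 = 50
Step 3: r^2 = 81
Step 4: |p-c| < r so winding number = 1

1


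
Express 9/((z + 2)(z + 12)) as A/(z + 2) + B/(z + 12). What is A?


Step 1: Multiply both sides by (z + 2) and set z = -2
Step 2: A = 9 / (-2 + 12)
Step 3: A = 9 / 10
Step 4: A = 9/10

9/10


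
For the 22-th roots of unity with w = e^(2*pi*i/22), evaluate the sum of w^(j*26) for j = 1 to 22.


Step 1: The sum sum_{j=1}^{n} w^(k*j) equals n if n | k, else 0.
Step 2: Here n = 22, k = 26
Step 3: Does n divide k? 22 | 26 -> False
Step 4: Sum = 0

0


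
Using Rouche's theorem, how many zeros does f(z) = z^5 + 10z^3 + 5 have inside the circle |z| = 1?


Step 1: On |z| = 1 the three terms have sizes |z^5| = 1^5 = 1, |10z^3| = 10*1^3 = 10, |5| = 5
Step 2: The dominant term is g(z) = 10z^3; let h(z) = z^5 + 5 so f = g + h
Step 3: On |z| = 1: |g| = 10 and |h| <= 1 + 5 = 6
Step 4: Since 10 > 6, |h| < |g| on |z| = 1, so by Rouche f has the same number of zeros as g inside |z| < 1
Step 5: g(z) = 10z^3 has 3 zeros (at the origin, multiplicity 3) inside |z| < 1. Answer = 3

3


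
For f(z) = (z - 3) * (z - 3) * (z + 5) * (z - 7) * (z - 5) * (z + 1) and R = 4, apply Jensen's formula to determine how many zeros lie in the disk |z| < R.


Jensen's formula: (1/2pi)*integral log|f(Re^it)|dt = log|f(0)| + sum_{|a_k|<R} log(R/|a_k|)
Step 1: f(0) = (-3) * (-3) * 5 * (-7) * (-5) * 1 = 1575
Step 2: log|f(0)| = log|3| + log|3| + log|-5| + log|7| + log|5| + log|-1| = 7.362
Step 3: Zeros inside |z| < 4: 3, 3, -1
Step 4: Jensen sum = log(4/3) + log(4/3) + log(4/1) = 1.9617
Step 5: n(R) = number of terms in the Jensen sum = count of zeros inside |z| < 4 = 3

3


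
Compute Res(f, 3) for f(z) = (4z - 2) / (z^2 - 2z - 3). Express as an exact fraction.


Step 1: Q(z) = z^2 - 2z - 3 = (z - 3)(z + 1)
Step 2: Q'(z) = 2z - 2
Step 3: Q'(3) = 4, P(3) = 10
Step 4: Res = P(3)/Q'(3) = 10/4 = 5/2

5/2


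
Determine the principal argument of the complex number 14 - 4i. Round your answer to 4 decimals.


Step 1: z = 14 - 4i
Step 2: arg(z) = atan2(-4, 14)
Step 3: arg(z) = -0.2783

-0.2783


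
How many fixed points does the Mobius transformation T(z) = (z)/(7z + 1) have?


Step 1: Fixed points satisfy T(z) = z
Step 2: 7z^2 = 0
Step 3: Discriminant = 0^2 - 4*7*0 = 0
Step 4: Number of fixed points = 1

1


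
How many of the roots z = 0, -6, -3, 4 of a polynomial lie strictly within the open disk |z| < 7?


Step 1: Check each root:
  z = 0: |0| = 0 < 7
  z = -6: |-6| = 6 < 7
  z = -3: |-3| = 3 < 7
  z = 4: |4| = 4 < 7
Step 2: Count = 4

4


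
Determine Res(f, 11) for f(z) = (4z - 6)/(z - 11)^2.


Step 1: Pole of order 2 at z = 11
Step 2: Res = lim d/dz [(z - 11)^2 * f(z)] as z -> 11
Step 3: (z - 11)^2 * f(z) = 4z - 6
Step 4: d/dz[4z - 6] = 4

4


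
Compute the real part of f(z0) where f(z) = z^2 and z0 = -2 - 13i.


Step 1: z0 = -2 - 13i
Step 2: z0^2 = (-2)^2 - (-13)^2 + 52i
Step 3: real part = 4 - 169 = -165

-165


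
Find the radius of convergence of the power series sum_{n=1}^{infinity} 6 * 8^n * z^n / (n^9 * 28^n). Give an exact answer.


Step 1: General term a_n = 6 * 8^n / (n^9 * 28^n)
Step 2: By the root test, |a_n|^(1/n) = 6^(1/n) * 8 / (n^(9/n) * 28) -> 8/28 as n -> infinity (since 6^(1/n) -> 1 and n^(9/n) -> 1)
Step 3: R = 1/lim|a_n|^(1/n) = 28/8 = 7/2

7/2


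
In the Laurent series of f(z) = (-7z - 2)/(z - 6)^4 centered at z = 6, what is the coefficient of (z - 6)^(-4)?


Step 1: Write the numerator in powers of (z - 6): -7z - 2 = -7(z - 6) + (-7*6 - 2) = -7(z - 6) - 44
Step 2: Divide by (z - 6)^4: f(z) = -44(z - 6)^(-4) - 7(z - 6)^(-3)
Step 3: This finite sum is the Laurent series of f about z = 6.
Step 4: Coefficient of (z - 6)^(-4) = -7*6 - 2 = -44

-44


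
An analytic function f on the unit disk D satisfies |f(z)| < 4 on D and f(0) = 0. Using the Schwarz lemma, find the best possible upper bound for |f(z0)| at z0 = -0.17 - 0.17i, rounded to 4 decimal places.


Step 1: g = f/4 maps D -> D with g(0) = 0, so by the Schwarz lemma |g(z)| <= |z|, i.e. |f(z)| <= 4|z|; this is sharp (f(z) = 4z).
Step 2: |z0|^2 = (-0.17)^2 + (-0.17)^2 = 0.0578
Step 3: |z0| = sqrt(0.0578) = 0.240416
Step 4: Best bound = 4 * |z0| = 4 * 0.240416 = 0.9617

0.9617


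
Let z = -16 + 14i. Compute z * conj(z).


Step 1: conj(z) = -16 - 14i
Step 2: z * conj(z) = (-16)^2 + 14^2
Step 3: = 256 + 196 = 452

452


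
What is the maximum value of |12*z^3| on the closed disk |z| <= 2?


Step 1: On |z| = 2, |f(z)| = 12 * |z|^3 = 12 * 2^3
Step 2: By maximum modulus principle, maximum is on boundary.
Step 3: Maximum = 12 * 8 = 96

96


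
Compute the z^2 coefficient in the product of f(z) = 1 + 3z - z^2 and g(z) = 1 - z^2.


Step 1: z^2 term in f*g comes from: (1)*(-z^2) + (3z)*(0) + (-z^2)*(1)
Step 2: = -1 + 0 - 1
Step 3: = -2

-2


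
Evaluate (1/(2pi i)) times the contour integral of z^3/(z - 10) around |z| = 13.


Step 1: f(z) = z^3, a = 10 is inside |z| = 13
Step 2: By Cauchy integral formula: (1/(2pi*i)) * integral = f(a)
Step 3: f(10) = 10^3 = 1000

1000


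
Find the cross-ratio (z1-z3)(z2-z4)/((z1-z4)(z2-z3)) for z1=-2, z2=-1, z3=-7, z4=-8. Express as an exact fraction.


Step 1: (z1-z3)(z2-z4) = 5 * 7 = 35
Step 2: (z1-z4)(z2-z3) = 6 * 6 = 36
Step 3: Cross-ratio = 35/36 = 35/36

35/36


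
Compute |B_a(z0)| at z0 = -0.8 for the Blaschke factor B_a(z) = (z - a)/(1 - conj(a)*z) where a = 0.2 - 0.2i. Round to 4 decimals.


Step 1: Numerator z0 - a = -0.8 - (0.2 - 0.2i) = -1 + 0.2i
Step 2: Denominator 1 - conj(a)*z0 = 1 - (0.2 + 0.2i)*(-0.8) = 1.16 + 0.16i
Step 3: |z0 - a|^2 = (-1)^2 + 0.2^2 = 1.04; |1 - conj(a)*z0|^2 = 1.16^2 + 0.16^2 = 1.3712
Step 4: |B_a(-0.8)| = sqrt(1.04 / 1.3712) = sqrt(0.75846)
Step 5: = 0.8709

0.8709


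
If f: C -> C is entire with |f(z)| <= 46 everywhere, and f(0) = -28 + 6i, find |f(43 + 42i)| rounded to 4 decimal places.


Step 1: By Liouville's theorem, a bounded entire function is constant.
Step 2: f(z) = f(0) = -28 + 6i for all z.
Step 3: |f(w)| = |-28 + 6i| = sqrt(784 + 36)
Step 4: = 28.6356

28.6356


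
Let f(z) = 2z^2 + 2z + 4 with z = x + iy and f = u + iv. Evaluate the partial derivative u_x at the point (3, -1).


Step 1: f(z) = 2(x+iy)^2 + 2(x+iy) + 4
Step 2: u = 2(x^2 - y^2) + 2x + 4
Step 3: u_x = 4x + 2
Step 4: At (3, -1): u_x = 12 + 2 = 14

14


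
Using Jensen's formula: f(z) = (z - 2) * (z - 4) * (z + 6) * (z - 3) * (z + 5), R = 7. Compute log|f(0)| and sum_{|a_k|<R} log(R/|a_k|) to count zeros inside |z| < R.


Jensen's formula: (1/2pi)*integral log|f(Re^it)|dt = log|f(0)| + sum_{|a_k|<R} log(R/|a_k|)
Step 1: f(0) = (-2) * (-4) * 6 * (-3) * 5 = -720
Step 2: log|f(0)| = log|2| + log|4| + log|-6| + log|3| + log|-5| = 6.5793
Step 3: Zeros inside |z| < 7: 2, 4, -6, 3, -5
Step 4: Jensen sum = log(7/2) + log(7/4) + log(7/6) + log(7/3) + log(7/5) = 3.1503
Step 5: n(R) = number of terms in the Jensen sum = count of zeros inside |z| < 7 = 5

5


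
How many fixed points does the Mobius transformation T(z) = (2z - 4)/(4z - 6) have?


Step 1: Fixed points satisfy T(z) = z
Step 2: 4z^2 - 8z + 4 = 0
Step 3: Discriminant = (-8)^2 - 4*4*4 = 0
Step 4: Number of fixed points = 1

1


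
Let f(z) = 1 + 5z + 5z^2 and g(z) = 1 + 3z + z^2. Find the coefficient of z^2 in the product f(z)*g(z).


Step 1: z^2 term in f*g comes from: (1)*(z^2) + (5z)*(3z) + (5z^2)*(1)
Step 2: = 1 + 15 + 5
Step 3: = 21

21


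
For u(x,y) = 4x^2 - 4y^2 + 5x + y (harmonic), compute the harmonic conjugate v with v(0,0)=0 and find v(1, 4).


Step 1: v_x = -u_y = 8y - 1
Step 2: v_y = u_x = 8x + 5
Step 3: v = 8xy - x + 5y + C
Step 4: v(0,0) = 0 => C = 0
Step 5: v(1, 4) = 51

51


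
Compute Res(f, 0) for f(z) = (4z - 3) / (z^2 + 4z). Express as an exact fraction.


Step 1: Q(z) = z^2 + 4z = (z)(z + 4)
Step 2: Q'(z) = 2z + 4
Step 3: Q'(0) = 4, P(0) = -3
Step 4: Res = P(0)/Q'(0) = -3/4 = -3/4

-3/4


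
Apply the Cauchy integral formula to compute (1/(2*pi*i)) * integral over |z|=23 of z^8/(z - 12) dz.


Step 1: f(z) = z^8, a = 12 is inside |z| = 23
Step 2: By Cauchy integral formula: (1/(2pi*i)) * integral = f(a)
Step 3: f(12) = 12^8 = 429981696

429981696


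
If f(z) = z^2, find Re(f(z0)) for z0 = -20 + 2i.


Step 1: z0 = -20 + 2i
Step 2: z0^2 = (-20)^2 - 2^2 - 80i
Step 3: real part = 400 - 4 = 396

396


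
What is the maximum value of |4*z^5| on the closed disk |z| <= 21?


Step 1: On |z| = 21, |f(z)| = 4 * |z|^5 = 4 * 21^5
Step 2: By maximum modulus principle, maximum is on boundary.
Step 3: Maximum = 4 * 4084101 = 16336404

16336404


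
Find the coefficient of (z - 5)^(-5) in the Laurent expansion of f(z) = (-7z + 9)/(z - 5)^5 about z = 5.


Step 1: Write the numerator in powers of (z - 5): -7z + 9 = -7(z - 5) + (-7*5 + 9) = -7(z - 5) - 26
Step 2: Divide by (z - 5)^5: f(z) = -26(z - 5)^(-5) - 7(z - 5)^(-4)
Step 3: This finite sum is the Laurent series of f about z = 5.
Step 4: Coefficient of (z - 5)^(-5) = -7*5 + 9 = -26

-26


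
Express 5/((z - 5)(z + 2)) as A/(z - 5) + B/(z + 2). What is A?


Step 1: Multiply both sides by (z - 5) and set z = 5
Step 2: A = 5 / (5 + 2)
Step 3: A = 5 / 7
Step 4: A = 5/7

5/7


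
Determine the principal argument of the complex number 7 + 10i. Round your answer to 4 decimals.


Step 1: z = 7 + 10i
Step 2: arg(z) = atan2(10, 7)
Step 3: arg(z) = 0.9601

0.9601


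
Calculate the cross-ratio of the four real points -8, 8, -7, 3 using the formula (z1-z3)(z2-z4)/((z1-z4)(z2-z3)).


Step 1: (z1-z3)(z2-z4) = (-1) * 5 = -5
Step 2: (z1-z4)(z2-z3) = (-11) * 15 = -165
Step 3: Cross-ratio = 5/165 = 1/33

1/33


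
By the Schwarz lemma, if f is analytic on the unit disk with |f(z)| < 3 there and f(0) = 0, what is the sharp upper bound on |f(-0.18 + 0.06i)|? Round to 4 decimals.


Step 1: g = f/3 maps D -> D with g(0) = 0, so by the Schwarz lemma |g(z)| <= |z|, i.e. |f(z)| <= 3|z|; this is sharp (f(z) = 3z).
Step 2: |z0|^2 = (-0.18)^2 + 0.06^2 = 0.036
Step 3: |z0| = sqrt(0.036) = 0.189737
Step 4: Best bound = 3 * |z0| = 3 * 0.189737 = 0.5692

0.5692


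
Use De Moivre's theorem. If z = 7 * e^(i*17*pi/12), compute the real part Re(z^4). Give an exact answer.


Step 1: By De Moivre's theorem, z^4 = 7^4 * e^(i*4*17*pi/12) = 2401 * (cos(17*pi/3) + i*sin(17*pi/3))
Step 2: |z|^4 = 7^4 = 2401
Step 3: Reduce the angle mod 2*pi: 17*pi/3 - 4*pi = 5*pi/3
Step 4: cos(5*pi/3) = 1/2
Step 5: Re(z^4) = 2401 * 1/2 = 2401/2

2401/2


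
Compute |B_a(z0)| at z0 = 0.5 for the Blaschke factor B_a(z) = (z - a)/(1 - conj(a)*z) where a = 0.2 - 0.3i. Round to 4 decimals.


Step 1: Numerator z0 - a = 0.5 - (0.2 - 0.3i) = 0.3 + 0.3i
Step 2: Denominator 1 - conj(a)*z0 = 1 - (0.2 + 0.3i)*0.5 = 0.9 - 0.15i
Step 3: |z0 - a|^2 = 0.3^2 + 0.3^2 = 0.18; |1 - conj(a)*z0|^2 = 0.9^2 + (-0.15)^2 = 0.8325
Step 4: |B_a(0.5)| = sqrt(0.18 / 0.8325) = sqrt(0.216216)
Step 5: = 0.465

0.465


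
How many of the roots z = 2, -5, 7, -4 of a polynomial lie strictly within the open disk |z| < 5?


Step 1: Check each root:
  z = 2: |2| = 2 < 5
  z = -5: |-5| = 5 >= 5
  z = 7: |7| = 7 >= 5
  z = -4: |-4| = 4 < 5
Step 2: Count = 2

2


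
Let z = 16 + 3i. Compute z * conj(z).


Step 1: conj(z) = 16 - 3i
Step 2: z * conj(z) = 16^2 + 3^2
Step 3: = 256 + 9 = 265

265


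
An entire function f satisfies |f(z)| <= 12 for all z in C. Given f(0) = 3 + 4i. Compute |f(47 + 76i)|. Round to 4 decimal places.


Step 1: By Liouville's theorem, a bounded entire function is constant.
Step 2: f(z) = f(0) = 3 + 4i for all z.
Step 3: |f(w)| = |3 + 4i| = sqrt(9 + 16)
Step 4: = 5.0

5.0


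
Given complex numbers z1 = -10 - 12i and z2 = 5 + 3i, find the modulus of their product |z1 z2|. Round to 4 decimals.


Step 1: |z1| = sqrt((-10)^2 + (-12)^2) = sqrt(244)
Step 2: |z2| = sqrt(5^2 + 3^2) = sqrt(34)
Step 3: |z1*z2| = |z1|*|z2| = sqrt(244) * sqrt(34) = sqrt(244 * 34) = sqrt(8296)
Step 4: = 91.0824

91.0824


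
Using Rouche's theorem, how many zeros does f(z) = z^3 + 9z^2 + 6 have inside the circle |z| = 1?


Step 1: On |z| = 1 the three terms have sizes |z^3| = 1^3 = 1, |9z^2| = 9*1^2 = 9, |6| = 6
Step 2: The dominant term is g(z) = 9z^2; let h(z) = z^3 + 6 so f = g + h
Step 3: On |z| = 1: |g| = 9 and |h| <= 1 + 6 = 7
Step 4: Since 9 > 7, |h| < |g| on |z| = 1, so by Rouche f has the same number of zeros as g inside |z| < 1
Step 5: g(z) = 9z^2 has 2 zeros (at the origin, multiplicity 2) inside |z| < 1. Answer = 2

2


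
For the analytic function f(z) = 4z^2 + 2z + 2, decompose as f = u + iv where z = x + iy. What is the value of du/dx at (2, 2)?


Step 1: f(z) = 4(x+iy)^2 + 2(x+iy) + 2
Step 2: u = 4(x^2 - y^2) + 2x + 2
Step 3: u_x = 8x + 2
Step 4: At (2, 2): u_x = 16 + 2 = 18

18


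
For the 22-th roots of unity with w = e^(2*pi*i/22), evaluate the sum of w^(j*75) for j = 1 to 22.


Step 1: The sum sum_{j=1}^{n} w^(k*j) equals n if n | k, else 0.
Step 2: Here n = 22, k = 75
Step 3: Does n divide k? 22 | 75 -> False
Step 4: Sum = 0

0


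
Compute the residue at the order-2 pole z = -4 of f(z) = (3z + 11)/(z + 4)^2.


Step 1: Pole of order 2 at z = -4
Step 2: Res = lim d/dz [(z + 4)^2 * f(z)] as z -> -4
Step 3: (z + 4)^2 * f(z) = 3z + 11
Step 4: d/dz[3z + 11] = 3

3


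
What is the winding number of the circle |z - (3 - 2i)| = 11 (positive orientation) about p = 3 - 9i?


Step 1: Center c = (3, -2), radius = 11
Step 2: |p - c|^2 = 0^2 + (-7)^2 = 49
Step 3: r^2 = 121
Step 4: |p-c| < r so winding number = 1

1


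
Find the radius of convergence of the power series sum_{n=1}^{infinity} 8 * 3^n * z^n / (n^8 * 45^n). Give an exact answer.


Step 1: General term a_n = 8 * 3^n / (n^8 * 45^n)
Step 2: By the root test, |a_n|^(1/n) = 8^(1/n) * 3 / (n^(8/n) * 45) -> 3/45 as n -> infinity (since 8^(1/n) -> 1 and n^(8/n) -> 1)
Step 3: R = 1/lim|a_n|^(1/n) = 45/3 = 15

15


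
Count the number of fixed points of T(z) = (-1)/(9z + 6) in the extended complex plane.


Step 1: Fixed points satisfy T(z) = z
Step 2: 9z^2 + 6z + 1 = 0
Step 3: Discriminant = 6^2 - 4*9*1 = 0
Step 4: Number of fixed points = 1

1


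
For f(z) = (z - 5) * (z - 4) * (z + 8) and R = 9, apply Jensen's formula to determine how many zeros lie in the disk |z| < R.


Jensen's formula: (1/2pi)*integral log|f(Re^it)|dt = log|f(0)| + sum_{|a_k|<R} log(R/|a_k|)
Step 1: f(0) = (-5) * (-4) * 8 = 160
Step 2: log|f(0)| = log|5| + log|4| + log|-8| = 5.0752
Step 3: Zeros inside |z| < 9: 5, 4, -8
Step 4: Jensen sum = log(9/5) + log(9/4) + log(9/8) = 1.5165
Step 5: n(R) = number of terms in the Jensen sum = count of zeros inside |z| < 9 = 3

3


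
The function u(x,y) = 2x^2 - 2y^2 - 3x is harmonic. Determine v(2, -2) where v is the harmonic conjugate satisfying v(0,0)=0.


Step 1: v_x = -u_y = 4y + 0
Step 2: v_y = u_x = 4x - 3
Step 3: v = 4xy - 3y + C
Step 4: v(0,0) = 0 => C = 0
Step 5: v(2, -2) = -10

-10


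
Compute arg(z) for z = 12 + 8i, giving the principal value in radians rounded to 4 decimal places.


Step 1: z = 12 + 8i
Step 2: arg(z) = atan2(8, 12)
Step 3: arg(z) = 0.588

0.588


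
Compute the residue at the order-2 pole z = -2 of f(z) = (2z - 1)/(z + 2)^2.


Step 1: Pole of order 2 at z = -2
Step 2: Res = lim d/dz [(z + 2)^2 * f(z)] as z -> -2
Step 3: (z + 2)^2 * f(z) = 2z - 1
Step 4: d/dz[2z - 1] = 2

2


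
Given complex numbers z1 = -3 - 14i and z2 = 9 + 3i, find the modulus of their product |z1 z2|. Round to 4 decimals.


Step 1: |z1| = sqrt((-3)^2 + (-14)^2) = sqrt(205)
Step 2: |z2| = sqrt(9^2 + 3^2) = sqrt(90)
Step 3: |z1*z2| = |z1|*|z2| = sqrt(205) * sqrt(90) = sqrt(205 * 90) = sqrt(18450)
Step 4: = 135.8308

135.8308


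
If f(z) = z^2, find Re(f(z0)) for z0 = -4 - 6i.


Step 1: z0 = -4 - 6i
Step 2: z0^2 = (-4)^2 - (-6)^2 + 48i
Step 3: real part = 16 - 36 = -20

-20


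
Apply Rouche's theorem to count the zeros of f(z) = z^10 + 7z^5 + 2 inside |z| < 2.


Step 1: On |z| = 2 the three terms have sizes |z^10| = 2^10 = 1024, |7z^5| = 7*2^5 = 224, |2| = 2
Step 2: The dominant term is g(z) = z^10; let h(z) = 7z^5 + 2 so f = g + h
Step 3: On |z| = 2: |g| = 1024 and |h| <= 224 + 2 = 226
Step 4: Since 1024 > 226, |h| < |g| on |z| = 2, so by Rouche f has the same number of zeros as g inside |z| < 2
Step 5: g(z) = z^10 has 10 zeros (all at the origin) inside |z| < 2. Answer = 10

10


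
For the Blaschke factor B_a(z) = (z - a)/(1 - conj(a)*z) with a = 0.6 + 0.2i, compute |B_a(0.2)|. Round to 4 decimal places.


Step 1: Numerator z0 - a = 0.2 - (0.6 + 0.2i) = -0.4 - 0.2i
Step 2: Denominator 1 - conj(a)*z0 = 1 - (0.6 - 0.2i)*0.2 = 0.88 + 0.04i
Step 3: |z0 - a|^2 = (-0.4)^2 + (-0.2)^2 = 0.2; |1 - conj(a)*z0|^2 = 0.88^2 + 0.04^2 = 0.776
Step 4: |B_a(0.2)| = sqrt(0.2 / 0.776) = sqrt(0.257732)
Step 5: = 0.5077

0.5077


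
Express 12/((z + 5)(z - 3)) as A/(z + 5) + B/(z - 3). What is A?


Step 1: Multiply both sides by (z + 5) and set z = -5
Step 2: A = 12 / (-5 - 3)
Step 3: A = 12 / (-8)
Step 4: A = -3/2

-3/2


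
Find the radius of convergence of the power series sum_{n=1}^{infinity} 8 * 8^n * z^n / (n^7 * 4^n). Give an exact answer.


Step 1: General term a_n = 8 * 8^n / (n^7 * 4^n)
Step 2: By the root test, |a_n|^(1/n) = 8^(1/n) * 8 / (n^(7/n) * 4) -> 8/4 as n -> infinity (since 8^(1/n) -> 1 and n^(7/n) -> 1)
Step 3: R = 1/lim|a_n|^(1/n) = 4/8 = 1/2

1/2


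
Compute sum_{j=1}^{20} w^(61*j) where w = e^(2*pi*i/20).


Step 1: The sum sum_{j=1}^{n} w^(k*j) equals n if n | k, else 0.
Step 2: Here n = 20, k = 61
Step 3: Does n divide k? 20 | 61 -> False
Step 4: Sum = 0

0


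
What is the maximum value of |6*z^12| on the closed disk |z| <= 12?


Step 1: On |z| = 12, |f(z)| = 6 * |z|^12 = 6 * 12^12
Step 2: By maximum modulus principle, maximum is on boundary.
Step 3: Maximum = 6 * 8916100448256 = 53496602689536

53496602689536


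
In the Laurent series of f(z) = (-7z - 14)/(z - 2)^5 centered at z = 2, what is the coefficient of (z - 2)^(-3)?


Step 1: Write the numerator in powers of (z - 2): -7z - 14 = -7(z - 2) + (-7*2 - 14) = -7(z - 2) - 28
Step 2: Divide by (z - 2)^5: f(z) = -28(z - 2)^(-5) - 7(z - 2)^(-4)
Step 3: This finite sum is the Laurent series of f about z = 2.
Step 4: Only the powers -5 and -4 appear, so the coefficient of (z - 2)^(-3) = 0

0


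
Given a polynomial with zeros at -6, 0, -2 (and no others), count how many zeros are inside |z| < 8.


Step 1: Check each root:
  z = -6: |-6| = 6 < 8
  z = 0: |0| = 0 < 8
  z = -2: |-2| = 2 < 8
Step 2: Count = 3

3


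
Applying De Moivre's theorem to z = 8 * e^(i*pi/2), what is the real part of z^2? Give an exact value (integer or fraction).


Step 1: By De Moivre's theorem, z^2 = 8^2 * e^(i*2*pi/2) = 64 * (cos(pi) + i*sin(pi))
Step 2: |z|^2 = 8^2 = 64
Step 3: The angle pi already lies in [0, 2*pi)
Step 4: cos(pi) = -1
Step 5: Re(z^2) = 64 * (-1) = -64

-64


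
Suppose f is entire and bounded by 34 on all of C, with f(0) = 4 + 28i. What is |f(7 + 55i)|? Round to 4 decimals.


Step 1: By Liouville's theorem, a bounded entire function is constant.
Step 2: f(z) = f(0) = 4 + 28i for all z.
Step 3: |f(w)| = |4 + 28i| = sqrt(16 + 784)
Step 4: = 28.2843

28.2843


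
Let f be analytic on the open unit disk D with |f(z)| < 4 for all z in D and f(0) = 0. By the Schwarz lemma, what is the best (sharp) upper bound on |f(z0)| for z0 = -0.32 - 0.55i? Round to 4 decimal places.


Step 1: g = f/4 maps D -> D with g(0) = 0, so by the Schwarz lemma |g(z)| <= |z|, i.e. |f(z)| <= 4|z|; this is sharp (f(z) = 4z).
Step 2: |z0|^2 = (-0.32)^2 + (-0.55)^2 = 0.4049
Step 3: |z0| = sqrt(0.4049) = 0.636318
Step 4: Best bound = 4 * |z0| = 4 * 0.636318 = 2.5453

2.5453


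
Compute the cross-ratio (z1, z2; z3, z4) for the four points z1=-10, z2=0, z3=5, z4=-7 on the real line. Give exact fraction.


Step 1: (z1-z3)(z2-z4) = (-15) * 7 = -105
Step 2: (z1-z4)(z2-z3) = (-3) * (-5) = 15
Step 3: Cross-ratio = -105/15 = -7

-7


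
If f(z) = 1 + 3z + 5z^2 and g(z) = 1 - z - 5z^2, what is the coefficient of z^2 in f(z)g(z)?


Step 1: z^2 term in f*g comes from: (1)*(-5z^2) + (3z)*(-z) + (5z^2)*(1)
Step 2: = -5 - 3 + 5
Step 3: = -3

-3


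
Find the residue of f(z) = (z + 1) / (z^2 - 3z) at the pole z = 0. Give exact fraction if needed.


Step 1: Q(z) = z^2 - 3z = (z)(z - 3)
Step 2: Q'(z) = 2z - 3
Step 3: Q'(0) = -3, P(0) = 1
Step 4: Res = P(0)/Q'(0) = 1/(-3) = -1/3

-1/3


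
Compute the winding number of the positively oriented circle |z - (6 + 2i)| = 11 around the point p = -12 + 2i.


Step 1: Center c = (6, 2), radius = 11
Step 2: |p - c|^2 = (-18)^2 + 0^2 = 324
Step 3: r^2 = 121
Step 4: |p-c| > r so winding number = 0

0


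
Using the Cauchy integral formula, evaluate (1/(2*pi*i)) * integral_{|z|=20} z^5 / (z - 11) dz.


Step 1: f(z) = z^5, a = 11 is inside |z| = 20
Step 2: By Cauchy integral formula: (1/(2pi*i)) * integral = f(a)
Step 3: f(11) = 11^5 = 161051

161051
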